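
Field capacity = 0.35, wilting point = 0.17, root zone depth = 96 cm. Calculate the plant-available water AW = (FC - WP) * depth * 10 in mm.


Step 1: Available water = (FC - WP) * depth * 10
Step 2: AW = (0.35 - 0.17) * 96 * 10
Step 3: AW = 0.18 * 96 * 10
Step 4: AW = 172.8 mm

172.8


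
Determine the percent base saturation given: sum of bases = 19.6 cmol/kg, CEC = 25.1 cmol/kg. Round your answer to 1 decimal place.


Step 1: BS = 100 * (sum of bases) / CEC
Step 2: BS = 100 * 19.6 / 25.1
Step 3: BS = 78.1%

78.1


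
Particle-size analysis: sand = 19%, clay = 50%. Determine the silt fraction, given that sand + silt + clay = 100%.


Step 1: sand + silt + clay = 100%
Step 2: silt = 100 - sand - clay
Step 3: silt = 100 - 19 - 50
Step 4: silt = 31%

31


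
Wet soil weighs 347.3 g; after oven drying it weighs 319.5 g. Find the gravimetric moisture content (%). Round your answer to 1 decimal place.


Step 1: Water mass = wet - dry = 347.3 - 319.5 = 27.8 g
Step 2: w = 100 * water mass / dry mass
Step 3: w = 100 * 27.8 / 319.5 = 8.7%

8.7


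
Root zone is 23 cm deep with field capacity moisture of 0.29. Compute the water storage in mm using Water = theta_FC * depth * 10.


Step 1: Water (mm) = theta_FC * depth (cm) * 10
Step 2: Water = 0.29 * 23 * 10
Step 3: Water = 66.7 mm

66.7


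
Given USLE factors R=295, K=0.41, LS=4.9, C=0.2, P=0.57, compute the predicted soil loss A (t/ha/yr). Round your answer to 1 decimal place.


Step 1: A = R * K * LS * C * P
Step 2: R * K = 295 * 0.41 = 120.95
Step 3: (R*K) * LS = 120.95 * 4.9 = 592.655
Step 4: * C * P = 592.655 * 0.2 * 0.57 = 67.6
Step 5: A = 67.6 t/(ha*yr)

67.6


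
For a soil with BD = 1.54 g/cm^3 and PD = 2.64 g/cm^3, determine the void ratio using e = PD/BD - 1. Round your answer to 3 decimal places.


Step 1: e = PD / BD - 1
Step 2: e = 2.64 / 1.54 - 1
Step 3: e = 1.71429 - 1
Step 4: e = 0.714

0.714


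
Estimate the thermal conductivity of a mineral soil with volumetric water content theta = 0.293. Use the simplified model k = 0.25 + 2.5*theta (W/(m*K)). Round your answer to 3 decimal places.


Step 1: k = 0.25 + 2.5 * theta
Step 2: k = 0.25 + 2.5 * 0.293
Step 3: k = 0.25 + 0.733
Step 4: k = 0.983 W/(m*K)

0.983


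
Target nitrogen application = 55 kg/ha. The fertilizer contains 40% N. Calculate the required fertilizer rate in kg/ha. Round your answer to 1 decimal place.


Step 1: Fertilizer rate = target N / (N content / 100)
Step 2: Rate = 55 / (40 / 100)
Step 3: Rate = 55 / 0.4
Step 4: Rate = 137.5 kg/ha

137.5


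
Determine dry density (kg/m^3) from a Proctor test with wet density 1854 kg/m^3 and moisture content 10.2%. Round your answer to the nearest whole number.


Step 1: Dry density = wet density / (1 + w/100)
Step 2: Dry density = 1854 / (1 + 10.2/100)
Step 3: Dry density = 1854 / 1.102
Step 4: Dry density = 1682 kg/m^3

1682


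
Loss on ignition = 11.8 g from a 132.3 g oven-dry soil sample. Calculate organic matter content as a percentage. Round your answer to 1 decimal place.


Step 1: OM% = 100 * LOI / sample mass
Step 2: OM = 100 * 11.8 / 132.3
Step 3: OM = 8.9%

8.9


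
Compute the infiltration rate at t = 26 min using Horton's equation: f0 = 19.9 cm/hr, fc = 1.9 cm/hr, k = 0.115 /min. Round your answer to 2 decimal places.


Step 1: f = fc + (f0 - fc) * exp(-k * t)
Step 2: exp(-0.115 * 26) = 0.050287
Step 3: f = 1.9 + (19.9 - 1.9) * 0.050287
Step 4: f = 1.9 + 18.0 * 0.050287
Step 5: f = 2.81 cm/hr

2.81


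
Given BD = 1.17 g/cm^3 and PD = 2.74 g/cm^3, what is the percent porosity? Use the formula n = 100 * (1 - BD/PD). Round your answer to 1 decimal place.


Step 1: Formula: n = 100 * (1 - BD / PD)
Step 2: n = 100 * (1 - 1.17 / 2.74)
Step 3: n = 100 * (1 - 0.42701)
Step 4: n = 57.3%

57.3


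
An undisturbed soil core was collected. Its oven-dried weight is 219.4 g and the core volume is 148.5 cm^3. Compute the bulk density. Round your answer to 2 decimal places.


Step 1: Identify the formula: BD = dry mass / volume
Step 2: Substitute values: BD = 219.4 / 148.5
Step 3: BD = 1.48 g/cm^3

1.48


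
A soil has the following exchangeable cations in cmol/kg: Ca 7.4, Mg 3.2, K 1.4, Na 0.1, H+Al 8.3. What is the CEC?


Step 1: CEC = Ca + Mg + K + Na + (H+Al)
Step 2: CEC = 7.4 + 3.2 + 1.4 + 0.1 + 8.3
Step 3: CEC = 20.4 cmol/kg

20.4


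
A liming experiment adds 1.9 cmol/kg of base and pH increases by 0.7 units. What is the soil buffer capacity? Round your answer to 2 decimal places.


Step 1: BC = change in base / change in pH
Step 2: BC = 1.9 / 0.7
Step 3: BC = 2.71 cmol/(kg*pH unit)

2.71


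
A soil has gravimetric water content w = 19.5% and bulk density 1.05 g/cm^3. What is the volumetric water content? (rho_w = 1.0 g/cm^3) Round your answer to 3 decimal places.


Step 1: theta = (w / 100) * BD / rho_w
Step 2: theta = (19.5 / 100) * 1.05 / 1.0
Step 3: theta = 0.195 * 1.05
Step 4: theta = 0.205

0.205


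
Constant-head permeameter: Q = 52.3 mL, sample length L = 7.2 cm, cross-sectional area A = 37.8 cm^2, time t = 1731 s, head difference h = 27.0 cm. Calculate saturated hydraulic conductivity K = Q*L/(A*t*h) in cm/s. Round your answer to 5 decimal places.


Step 1: K = Q * L / (A * t * h)
Step 2: Numerator = 52.3 * 7.2 = 376.56
Step 3: Denominator = 37.8 * 1731 * 27.0 = 1766658.6
Step 4: K = 376.56 / 1766658.6 = 0.00021 cm/s

0.00021


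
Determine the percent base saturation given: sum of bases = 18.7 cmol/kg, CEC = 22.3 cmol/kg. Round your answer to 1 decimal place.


Step 1: BS = 100 * (sum of bases) / CEC
Step 2: BS = 100 * 18.7 / 22.3
Step 3: BS = 83.9%

83.9


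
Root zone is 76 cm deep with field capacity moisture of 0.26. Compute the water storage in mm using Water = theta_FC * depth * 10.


Step 1: Water (mm) = theta_FC * depth (cm) * 10
Step 2: Water = 0.26 * 76 * 10
Step 3: Water = 197.6 mm

197.6


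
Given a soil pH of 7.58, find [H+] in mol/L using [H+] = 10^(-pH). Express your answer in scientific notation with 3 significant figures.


Step 1: [H+] = 10^(-pH)
Step 2: [H+] = 10^(-7.58)
Step 3: [H+] = 2.63e-08 mol/L

2.63e-08


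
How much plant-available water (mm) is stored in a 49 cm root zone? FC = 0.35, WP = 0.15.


Step 1: Available water = (FC - WP) * depth * 10
Step 2: AW = (0.35 - 0.15) * 49 * 10
Step 3: AW = 0.2 * 49 * 10
Step 4: AW = 98.0 mm

98.0


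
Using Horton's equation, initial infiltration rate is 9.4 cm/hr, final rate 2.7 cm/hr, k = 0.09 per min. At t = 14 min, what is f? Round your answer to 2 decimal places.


Step 1: f = fc + (f0 - fc) * exp(-k * t)
Step 2: exp(-0.09 * 14) = 0.283654
Step 3: f = 2.7 + (9.4 - 2.7) * 0.283654
Step 4: f = 2.7 + 6.7 * 0.283654
Step 5: f = 4.6 cm/hr

4.6


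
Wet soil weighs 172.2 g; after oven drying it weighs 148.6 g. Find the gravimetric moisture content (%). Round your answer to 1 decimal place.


Step 1: Water mass = wet - dry = 172.2 - 148.6 = 23.6 g
Step 2: w = 100 * water mass / dry mass
Step 3: w = 100 * 23.6 / 148.6 = 15.9%

15.9


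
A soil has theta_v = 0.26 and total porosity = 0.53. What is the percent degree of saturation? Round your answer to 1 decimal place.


Step 1: S = 100 * theta_v / n
Step 2: S = 100 * 0.26 / 0.53
Step 3: S = 49.1%

49.1


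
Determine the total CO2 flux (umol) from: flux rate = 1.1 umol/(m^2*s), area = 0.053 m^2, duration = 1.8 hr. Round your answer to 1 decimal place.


Step 1: Convert time to seconds: 1.8 hr * 3600 = 6480.0 s
Step 2: Total = flux * area * time_s
Step 3: Total = 1.1 * 0.053 * 6480.0
Step 4: Total = 377.8 umol

377.8


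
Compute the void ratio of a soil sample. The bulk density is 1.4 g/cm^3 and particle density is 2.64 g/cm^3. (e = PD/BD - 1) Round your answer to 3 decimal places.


Step 1: e = PD / BD - 1
Step 2: e = 2.64 / 1.4 - 1
Step 3: e = 1.88571 - 1
Step 4: e = 0.886

0.886


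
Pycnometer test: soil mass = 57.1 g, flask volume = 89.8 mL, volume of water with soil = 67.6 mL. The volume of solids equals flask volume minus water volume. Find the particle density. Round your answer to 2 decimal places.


Step 1: Volume of solids = flask volume - water volume with soil
Step 2: V_solids = 89.8 - 67.6 = 22.2 mL
Step 3: Particle density = mass / V_solids = 57.1 / 22.2 = 2.57 g/cm^3

2.57


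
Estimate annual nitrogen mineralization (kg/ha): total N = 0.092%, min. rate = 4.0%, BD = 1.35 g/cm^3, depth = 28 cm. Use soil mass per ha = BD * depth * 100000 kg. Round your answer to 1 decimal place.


Step 1: Soil mass per ha = BD * depth * 100000 = 1.35 * 28 * 100000 = 3780000 kg
Step 2: Total N pool = soil mass * N%/100 = 3780000 * 0.092/100 = 3477.6 kg/ha
Step 3: N mineralized = N pool * rate%/100 = 3477.6 * 4.0/100 = 139.1 kg/ha/yr

139.1


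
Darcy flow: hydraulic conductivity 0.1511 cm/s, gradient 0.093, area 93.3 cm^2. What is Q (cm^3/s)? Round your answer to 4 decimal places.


Step 1: Apply Darcy's law: Q = K * i * A
Step 2: Q = 0.1511 * 0.093 * 93.3
Step 3: Q = 1.3111 cm^3/s

1.3111


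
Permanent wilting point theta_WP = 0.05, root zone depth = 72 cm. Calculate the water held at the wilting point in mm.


Step 1: Water (mm) = theta_WP * depth * 10
Step 2: Water = 0.05 * 72 * 10
Step 3: Water = 36.0 mm

36.0


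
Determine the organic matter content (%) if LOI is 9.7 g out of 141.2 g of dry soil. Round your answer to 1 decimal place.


Step 1: OM% = 100 * LOI / sample mass
Step 2: OM = 100 * 9.7 / 141.2
Step 3: OM = 6.9%

6.9


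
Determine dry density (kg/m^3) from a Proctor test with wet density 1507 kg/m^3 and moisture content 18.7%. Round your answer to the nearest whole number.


Step 1: Dry density = wet density / (1 + w/100)
Step 2: Dry density = 1507 / (1 + 18.7/100)
Step 3: Dry density = 1507 / 1.187
Step 4: Dry density = 1270 kg/m^3

1270


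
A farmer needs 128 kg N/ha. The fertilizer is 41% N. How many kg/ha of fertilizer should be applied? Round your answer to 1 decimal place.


Step 1: Fertilizer rate = target N / (N content / 100)
Step 2: Rate = 128 / (41 / 100)
Step 3: Rate = 128 / 0.41
Step 4: Rate = 312.2 kg/ha

312.2


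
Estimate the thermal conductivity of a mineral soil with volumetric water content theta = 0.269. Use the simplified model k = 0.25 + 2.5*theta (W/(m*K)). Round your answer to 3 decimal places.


Step 1: k = 0.25 + 2.5 * theta
Step 2: k = 0.25 + 2.5 * 0.269
Step 3: k = 0.25 + 0.673
Step 4: k = 0.923 W/(m*K)

0.923


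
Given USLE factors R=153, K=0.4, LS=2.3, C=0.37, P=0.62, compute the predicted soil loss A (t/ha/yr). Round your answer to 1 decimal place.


Step 1: A = R * K * LS * C * P
Step 2: R * K = 153 * 0.4 = 61.2
Step 3: (R*K) * LS = 61.2 * 2.3 = 140.76
Step 4: * C * P = 140.76 * 0.37 * 0.62 = 32.3
Step 5: A = 32.3 t/(ha*yr)

32.3


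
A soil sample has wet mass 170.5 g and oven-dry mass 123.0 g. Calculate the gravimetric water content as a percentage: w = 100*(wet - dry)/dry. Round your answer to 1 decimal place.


Step 1: Water mass = wet - dry = 170.5 - 123.0 = 47.5 g
Step 2: w = 100 * water mass / dry mass
Step 3: w = 100 * 47.5 / 123.0 = 38.6%

38.6


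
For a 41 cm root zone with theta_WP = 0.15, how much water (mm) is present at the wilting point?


Step 1: Water (mm) = theta_WP * depth * 10
Step 2: Water = 0.15 * 41 * 10
Step 3: Water = 61.5 mm

61.5


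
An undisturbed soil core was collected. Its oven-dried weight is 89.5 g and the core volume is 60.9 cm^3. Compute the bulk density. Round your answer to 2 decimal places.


Step 1: Identify the formula: BD = dry mass / volume
Step 2: Substitute values: BD = 89.5 / 60.9
Step 3: BD = 1.47 g/cm^3

1.47


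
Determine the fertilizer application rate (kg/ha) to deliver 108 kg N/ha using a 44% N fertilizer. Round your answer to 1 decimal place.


Step 1: Fertilizer rate = target N / (N content / 100)
Step 2: Rate = 108 / (44 / 100)
Step 3: Rate = 108 / 0.44
Step 4: Rate = 245.5 kg/ha

245.5


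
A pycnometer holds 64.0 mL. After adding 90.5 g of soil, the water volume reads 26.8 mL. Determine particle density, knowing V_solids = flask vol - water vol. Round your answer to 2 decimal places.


Step 1: Volume of solids = flask volume - water volume with soil
Step 2: V_solids = 64.0 - 26.8 = 37.2 mL
Step 3: Particle density = mass / V_solids = 90.5 / 37.2 = 2.43 g/cm^3

2.43


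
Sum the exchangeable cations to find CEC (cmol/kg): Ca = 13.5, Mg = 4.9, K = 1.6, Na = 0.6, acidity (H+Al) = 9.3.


Step 1: CEC = Ca + Mg + K + Na + (H+Al)
Step 2: CEC = 13.5 + 4.9 + 1.6 + 0.6 + 9.3
Step 3: CEC = 29.9 cmol/kg

29.9


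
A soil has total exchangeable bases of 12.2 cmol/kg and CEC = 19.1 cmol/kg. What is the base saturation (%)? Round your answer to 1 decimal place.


Step 1: BS = 100 * (sum of bases) / CEC
Step 2: BS = 100 * 12.2 / 19.1
Step 3: BS = 63.9%

63.9


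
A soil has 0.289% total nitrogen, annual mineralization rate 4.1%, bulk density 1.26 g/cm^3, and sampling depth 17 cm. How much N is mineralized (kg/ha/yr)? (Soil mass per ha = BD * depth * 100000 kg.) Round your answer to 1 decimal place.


Step 1: Soil mass per ha = BD * depth * 100000 = 1.26 * 17 * 100000 = 2142000 kg
Step 2: Total N pool = soil mass * N%/100 = 2142000 * 0.289/100 = 6190.38 kg/ha
Step 3: N mineralized = N pool * rate%/100 = 6190.38 * 4.1/100 = 253.8 kg/ha/yr

253.8


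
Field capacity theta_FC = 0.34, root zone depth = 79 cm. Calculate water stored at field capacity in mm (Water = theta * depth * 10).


Step 1: Water (mm) = theta_FC * depth (cm) * 10
Step 2: Water = 0.34 * 79 * 10
Step 3: Water = 268.6 mm

268.6


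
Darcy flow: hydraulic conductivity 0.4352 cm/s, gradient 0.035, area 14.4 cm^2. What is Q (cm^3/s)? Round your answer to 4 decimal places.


Step 1: Apply Darcy's law: Q = K * i * A
Step 2: Q = 0.4352 * 0.035 * 14.4
Step 3: Q = 0.2193 cm^3/s

0.2193


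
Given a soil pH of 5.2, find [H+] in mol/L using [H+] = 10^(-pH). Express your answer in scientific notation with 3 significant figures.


Step 1: [H+] = 10^(-pH)
Step 2: [H+] = 10^(-5.2)
Step 3: [H+] = 6.31e-06 mol/L

6.31e-06


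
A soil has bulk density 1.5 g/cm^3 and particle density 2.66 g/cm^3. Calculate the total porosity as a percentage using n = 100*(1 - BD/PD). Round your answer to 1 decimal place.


Step 1: Formula: n = 100 * (1 - BD / PD)
Step 2: n = 100 * (1 - 1.5 / 2.66)
Step 3: n = 100 * (1 - 0.56391)
Step 4: n = 43.6%

43.6


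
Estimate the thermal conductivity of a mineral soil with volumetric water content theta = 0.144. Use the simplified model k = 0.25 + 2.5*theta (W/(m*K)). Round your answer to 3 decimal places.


Step 1: k = 0.25 + 2.5 * theta
Step 2: k = 0.25 + 2.5 * 0.144
Step 3: k = 0.25 + 0.36
Step 4: k = 0.61 W/(m*K)

0.61


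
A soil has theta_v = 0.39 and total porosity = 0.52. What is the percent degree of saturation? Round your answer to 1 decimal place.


Step 1: S = 100 * theta_v / n
Step 2: S = 100 * 0.39 / 0.52
Step 3: S = 75.0%

75.0


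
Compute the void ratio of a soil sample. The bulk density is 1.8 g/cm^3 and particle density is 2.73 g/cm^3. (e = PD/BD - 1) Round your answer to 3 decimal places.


Step 1: e = PD / BD - 1
Step 2: e = 2.73 / 1.8 - 1
Step 3: e = 1.51667 - 1
Step 4: e = 0.517

0.517


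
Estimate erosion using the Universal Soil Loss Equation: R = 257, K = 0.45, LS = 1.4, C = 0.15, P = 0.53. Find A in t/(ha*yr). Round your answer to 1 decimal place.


Step 1: A = R * K * LS * C * P
Step 2: R * K = 257 * 0.45 = 115.65
Step 3: (R*K) * LS = 115.65 * 1.4 = 161.91
Step 4: * C * P = 161.91 * 0.15 * 0.53 = 12.9
Step 5: A = 12.9 t/(ha*yr)

12.9


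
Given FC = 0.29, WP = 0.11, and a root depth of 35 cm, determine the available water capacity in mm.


Step 1: Available water = (FC - WP) * depth * 10
Step 2: AW = (0.29 - 0.11) * 35 * 10
Step 3: AW = 0.18 * 35 * 10
Step 4: AW = 63.0 mm

63.0


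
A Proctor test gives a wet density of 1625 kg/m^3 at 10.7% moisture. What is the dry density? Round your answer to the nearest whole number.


Step 1: Dry density = wet density / (1 + w/100)
Step 2: Dry density = 1625 / (1 + 10.7/100)
Step 3: Dry density = 1625 / 1.107
Step 4: Dry density = 1468 kg/m^3

1468


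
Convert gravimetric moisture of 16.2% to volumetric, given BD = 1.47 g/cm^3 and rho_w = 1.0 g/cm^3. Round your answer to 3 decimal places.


Step 1: theta = (w / 100) * BD / rho_w
Step 2: theta = (16.2 / 100) * 1.47 / 1.0
Step 3: theta = 0.162 * 1.47
Step 4: theta = 0.238

0.238


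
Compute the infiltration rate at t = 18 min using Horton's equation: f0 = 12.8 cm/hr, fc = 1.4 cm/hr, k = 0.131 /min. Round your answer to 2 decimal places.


Step 1: f = fc + (f0 - fc) * exp(-k * t)
Step 2: exp(-0.131 * 18) = 0.094609
Step 3: f = 1.4 + (12.8 - 1.4) * 0.094609
Step 4: f = 1.4 + 11.4 * 0.094609
Step 5: f = 2.48 cm/hr

2.48


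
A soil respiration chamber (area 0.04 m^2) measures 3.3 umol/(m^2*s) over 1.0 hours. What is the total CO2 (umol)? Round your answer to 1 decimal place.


Step 1: Convert time to seconds: 1.0 hr * 3600 = 3600.0 s
Step 2: Total = flux * area * time_s
Step 3: Total = 3.3 * 0.04 * 3600.0
Step 4: Total = 475.2 umol

475.2


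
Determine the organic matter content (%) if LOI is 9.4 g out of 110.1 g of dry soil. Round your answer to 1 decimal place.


Step 1: OM% = 100 * LOI / sample mass
Step 2: OM = 100 * 9.4 / 110.1
Step 3: OM = 8.5%

8.5


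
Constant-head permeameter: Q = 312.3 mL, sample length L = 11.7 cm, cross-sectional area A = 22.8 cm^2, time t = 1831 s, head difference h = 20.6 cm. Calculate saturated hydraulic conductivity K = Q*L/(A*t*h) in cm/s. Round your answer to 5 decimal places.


Step 1: K = Q * L / (A * t * h)
Step 2: Numerator = 312.3 * 11.7 = 3653.91
Step 3: Denominator = 22.8 * 1831 * 20.6 = 859984.08
Step 4: K = 3653.91 / 859984.08 = 0.00425 cm/s

0.00425


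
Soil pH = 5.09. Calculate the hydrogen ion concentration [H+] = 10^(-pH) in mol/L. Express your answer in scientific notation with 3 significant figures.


Step 1: [H+] = 10^(-pH)
Step 2: [H+] = 10^(-5.09)
Step 3: [H+] = 8.13e-06 mol/L

8.13e-06


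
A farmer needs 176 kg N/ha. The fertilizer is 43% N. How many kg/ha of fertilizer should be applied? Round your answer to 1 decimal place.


Step 1: Fertilizer rate = target N / (N content / 100)
Step 2: Rate = 176 / (43 / 100)
Step 3: Rate = 176 / 0.43
Step 4: Rate = 409.3 kg/ha

409.3


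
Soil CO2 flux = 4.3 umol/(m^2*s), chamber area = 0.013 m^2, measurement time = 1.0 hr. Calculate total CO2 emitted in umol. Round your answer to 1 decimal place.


Step 1: Convert time to seconds: 1.0 hr * 3600 = 3600.0 s
Step 2: Total = flux * area * time_s
Step 3: Total = 4.3 * 0.013 * 3600.0
Step 4: Total = 201.2 umol

201.2


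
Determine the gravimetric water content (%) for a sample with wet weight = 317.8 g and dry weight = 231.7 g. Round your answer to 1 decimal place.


Step 1: Water mass = wet - dry = 317.8 - 231.7 = 86.1 g
Step 2: w = 100 * water mass / dry mass
Step 3: w = 100 * 86.1 / 231.7 = 37.2%

37.2


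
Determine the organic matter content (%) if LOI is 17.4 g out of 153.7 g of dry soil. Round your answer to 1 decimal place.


Step 1: OM% = 100 * LOI / sample mass
Step 2: OM = 100 * 17.4 / 153.7
Step 3: OM = 11.3%

11.3


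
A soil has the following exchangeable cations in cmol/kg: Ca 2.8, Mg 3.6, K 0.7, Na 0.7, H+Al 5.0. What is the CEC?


Step 1: CEC = Ca + Mg + K + Na + (H+Al)
Step 2: CEC = 2.8 + 3.6 + 0.7 + 0.7 + 5.0
Step 3: CEC = 12.8 cmol/kg

12.8


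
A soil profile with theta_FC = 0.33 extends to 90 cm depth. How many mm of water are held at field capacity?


Step 1: Water (mm) = theta_FC * depth (cm) * 10
Step 2: Water = 0.33 * 90 * 10
Step 3: Water = 297.0 mm

297.0


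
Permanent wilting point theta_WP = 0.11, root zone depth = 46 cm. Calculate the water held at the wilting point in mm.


Step 1: Water (mm) = theta_WP * depth * 10
Step 2: Water = 0.11 * 46 * 10
Step 3: Water = 50.6 mm

50.6


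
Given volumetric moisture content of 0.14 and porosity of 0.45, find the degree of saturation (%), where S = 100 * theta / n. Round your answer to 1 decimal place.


Step 1: S = 100 * theta_v / n
Step 2: S = 100 * 0.14 / 0.45
Step 3: S = 31.1%

31.1


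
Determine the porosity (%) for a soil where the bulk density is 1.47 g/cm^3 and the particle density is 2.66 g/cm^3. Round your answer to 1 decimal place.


Step 1: Formula: n = 100 * (1 - BD / PD)
Step 2: n = 100 * (1 - 1.47 / 2.66)
Step 3: n = 100 * (1 - 0.55263)
Step 4: n = 44.7%

44.7


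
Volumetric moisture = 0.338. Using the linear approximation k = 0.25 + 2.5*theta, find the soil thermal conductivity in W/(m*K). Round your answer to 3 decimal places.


Step 1: k = 0.25 + 2.5 * theta
Step 2: k = 0.25 + 2.5 * 0.338
Step 3: k = 0.25 + 0.845
Step 4: k = 1.095 W/(m*K)

1.095


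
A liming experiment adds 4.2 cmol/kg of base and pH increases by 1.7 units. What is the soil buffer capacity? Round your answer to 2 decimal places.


Step 1: BC = change in base / change in pH
Step 2: BC = 4.2 / 1.7
Step 3: BC = 2.47 cmol/(kg*pH unit)

2.47


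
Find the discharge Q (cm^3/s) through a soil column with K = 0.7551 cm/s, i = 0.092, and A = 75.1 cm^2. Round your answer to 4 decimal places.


Step 1: Apply Darcy's law: Q = K * i * A
Step 2: Q = 0.7551 * 0.092 * 75.1
Step 3: Q = 5.2171 cm^3/s

5.2171


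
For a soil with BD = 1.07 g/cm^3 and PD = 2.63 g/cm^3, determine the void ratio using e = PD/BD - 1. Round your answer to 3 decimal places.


Step 1: e = PD / BD - 1
Step 2: e = 2.63 / 1.07 - 1
Step 3: e = 2.45794 - 1
Step 4: e = 1.458

1.458


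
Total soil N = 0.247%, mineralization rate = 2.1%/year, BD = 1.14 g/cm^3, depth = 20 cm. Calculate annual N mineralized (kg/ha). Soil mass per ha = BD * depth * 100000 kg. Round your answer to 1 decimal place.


Step 1: Soil mass per ha = BD * depth * 100000 = 1.14 * 20 * 100000 = 2280000 kg
Step 2: Total N pool = soil mass * N%/100 = 2280000 * 0.247/100 = 5631.6 kg/ha
Step 3: N mineralized = N pool * rate%/100 = 5631.6 * 2.1/100 = 118.3 kg/ha/yr

118.3


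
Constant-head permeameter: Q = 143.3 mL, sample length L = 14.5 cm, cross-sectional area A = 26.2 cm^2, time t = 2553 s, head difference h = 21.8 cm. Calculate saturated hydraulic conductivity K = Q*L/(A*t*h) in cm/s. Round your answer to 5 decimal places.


Step 1: K = Q * L / (A * t * h)
Step 2: Numerator = 143.3 * 14.5 = 2077.85
Step 3: Denominator = 26.2 * 2553 * 21.8 = 1458171.48
Step 4: K = 2077.85 / 1458171.48 = 0.00142 cm/s

0.00142


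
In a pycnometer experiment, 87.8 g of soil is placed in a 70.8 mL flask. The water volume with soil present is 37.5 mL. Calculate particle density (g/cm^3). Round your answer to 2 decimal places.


Step 1: Volume of solids = flask volume - water volume with soil
Step 2: V_solids = 70.8 - 37.5 = 33.3 mL
Step 3: Particle density = mass / V_solids = 87.8 / 33.3 = 2.64 g/cm^3

2.64


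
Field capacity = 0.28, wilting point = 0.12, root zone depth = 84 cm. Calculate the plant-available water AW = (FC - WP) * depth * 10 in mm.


Step 1: Available water = (FC - WP) * depth * 10
Step 2: AW = (0.28 - 0.12) * 84 * 10
Step 3: AW = 0.16 * 84 * 10
Step 4: AW = 134.4 mm

134.4


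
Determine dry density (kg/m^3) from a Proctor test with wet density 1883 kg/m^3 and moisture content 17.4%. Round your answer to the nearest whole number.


Step 1: Dry density = wet density / (1 + w/100)
Step 2: Dry density = 1883 / (1 + 17.4/100)
Step 3: Dry density = 1883 / 1.174
Step 4: Dry density = 1604 kg/m^3

1604


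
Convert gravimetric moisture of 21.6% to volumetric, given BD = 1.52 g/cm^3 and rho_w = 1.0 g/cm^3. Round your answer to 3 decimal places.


Step 1: theta = (w / 100) * BD / rho_w
Step 2: theta = (21.6 / 100) * 1.52 / 1.0
Step 3: theta = 0.216 * 1.52
Step 4: theta = 0.328

0.328


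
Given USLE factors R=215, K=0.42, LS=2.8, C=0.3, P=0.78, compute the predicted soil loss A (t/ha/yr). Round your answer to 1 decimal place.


Step 1: A = R * K * LS * C * P
Step 2: R * K = 215 * 0.42 = 90.3
Step 3: (R*K) * LS = 90.3 * 2.8 = 252.84
Step 4: * C * P = 252.84 * 0.3 * 0.78 = 59.2
Step 5: A = 59.2 t/(ha*yr)

59.2


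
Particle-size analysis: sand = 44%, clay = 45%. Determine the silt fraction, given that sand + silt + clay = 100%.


Step 1: sand + silt + clay = 100%
Step 2: silt = 100 - sand - clay
Step 3: silt = 100 - 44 - 45
Step 4: silt = 11%

11


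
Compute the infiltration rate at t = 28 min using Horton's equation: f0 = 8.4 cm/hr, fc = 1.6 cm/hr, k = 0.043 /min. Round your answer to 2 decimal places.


Step 1: f = fc + (f0 - fc) * exp(-k * t)
Step 2: exp(-0.043 * 28) = 0.299992
Step 3: f = 1.6 + (8.4 - 1.6) * 0.299992
Step 4: f = 1.6 + 6.8 * 0.299992
Step 5: f = 3.64 cm/hr

3.64


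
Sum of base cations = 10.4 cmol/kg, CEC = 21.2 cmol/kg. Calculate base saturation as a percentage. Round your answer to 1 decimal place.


Step 1: BS = 100 * (sum of bases) / CEC
Step 2: BS = 100 * 10.4 / 21.2
Step 3: BS = 49.1%

49.1


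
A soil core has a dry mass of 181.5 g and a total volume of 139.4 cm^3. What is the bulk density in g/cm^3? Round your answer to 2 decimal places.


Step 1: Identify the formula: BD = dry mass / volume
Step 2: Substitute values: BD = 181.5 / 139.4
Step 3: BD = 1.3 g/cm^3

1.3


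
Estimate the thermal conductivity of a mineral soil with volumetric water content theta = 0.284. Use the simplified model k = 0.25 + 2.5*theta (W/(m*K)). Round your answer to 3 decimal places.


Step 1: k = 0.25 + 2.5 * theta
Step 2: k = 0.25 + 2.5 * 0.284
Step 3: k = 0.25 + 0.71
Step 4: k = 0.96 W/(m*K)

0.96


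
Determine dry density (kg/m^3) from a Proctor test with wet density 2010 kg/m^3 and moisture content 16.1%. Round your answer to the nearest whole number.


Step 1: Dry density = wet density / (1 + w/100)
Step 2: Dry density = 2010 / (1 + 16.1/100)
Step 3: Dry density = 2010 / 1.161
Step 4: Dry density = 1731 kg/m^3

1731


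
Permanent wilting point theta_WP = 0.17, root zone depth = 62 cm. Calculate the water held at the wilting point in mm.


Step 1: Water (mm) = theta_WP * depth * 10
Step 2: Water = 0.17 * 62 * 10
Step 3: Water = 105.4 mm

105.4


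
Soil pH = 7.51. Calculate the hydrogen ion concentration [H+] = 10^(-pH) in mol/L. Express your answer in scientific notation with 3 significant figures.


Step 1: [H+] = 10^(-pH)
Step 2: [H+] = 10^(-7.51)
Step 3: [H+] = 3.09e-08 mol/L

3.09e-08


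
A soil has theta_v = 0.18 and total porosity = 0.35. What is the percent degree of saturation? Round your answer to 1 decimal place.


Step 1: S = 100 * theta_v / n
Step 2: S = 100 * 0.18 / 0.35
Step 3: S = 51.4%

51.4


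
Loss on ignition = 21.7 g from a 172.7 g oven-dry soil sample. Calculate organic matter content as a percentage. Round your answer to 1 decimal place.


Step 1: OM% = 100 * LOI / sample mass
Step 2: OM = 100 * 21.7 / 172.7
Step 3: OM = 12.6%

12.6


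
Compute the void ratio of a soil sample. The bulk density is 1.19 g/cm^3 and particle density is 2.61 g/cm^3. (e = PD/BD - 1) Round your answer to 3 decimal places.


Step 1: e = PD / BD - 1
Step 2: e = 2.61 / 1.19 - 1
Step 3: e = 2.19328 - 1
Step 4: e = 1.193

1.193


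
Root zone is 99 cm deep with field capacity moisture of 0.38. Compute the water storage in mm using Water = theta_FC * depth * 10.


Step 1: Water (mm) = theta_FC * depth (cm) * 10
Step 2: Water = 0.38 * 99 * 10
Step 3: Water = 376.2 mm

376.2


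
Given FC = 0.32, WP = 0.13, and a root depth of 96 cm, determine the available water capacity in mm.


Step 1: Available water = (FC - WP) * depth * 10
Step 2: AW = (0.32 - 0.13) * 96 * 10
Step 3: AW = 0.19 * 96 * 10
Step 4: AW = 182.4 mm

182.4


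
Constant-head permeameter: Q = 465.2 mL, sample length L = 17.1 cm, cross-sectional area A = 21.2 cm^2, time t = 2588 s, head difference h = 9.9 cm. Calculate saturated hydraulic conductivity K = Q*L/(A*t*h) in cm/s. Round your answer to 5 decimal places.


Step 1: K = Q * L / (A * t * h)
Step 2: Numerator = 465.2 * 17.1 = 7954.92
Step 3: Denominator = 21.2 * 2588 * 9.9 = 543169.44
Step 4: K = 7954.92 / 543169.44 = 0.01465 cm/s

0.01465


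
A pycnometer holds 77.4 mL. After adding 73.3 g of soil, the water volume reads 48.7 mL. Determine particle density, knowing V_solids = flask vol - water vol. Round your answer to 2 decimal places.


Step 1: Volume of solids = flask volume - water volume with soil
Step 2: V_solids = 77.4 - 48.7 = 28.7 mL
Step 3: Particle density = mass / V_solids = 73.3 / 28.7 = 2.55 g/cm^3

2.55


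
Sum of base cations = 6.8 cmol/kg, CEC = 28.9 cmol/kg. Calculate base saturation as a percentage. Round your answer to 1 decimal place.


Step 1: BS = 100 * (sum of bases) / CEC
Step 2: BS = 100 * 6.8 / 28.9
Step 3: BS = 23.5%

23.5


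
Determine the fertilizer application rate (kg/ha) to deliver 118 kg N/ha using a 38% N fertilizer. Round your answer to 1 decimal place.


Step 1: Fertilizer rate = target N / (N content / 100)
Step 2: Rate = 118 / (38 / 100)
Step 3: Rate = 118 / 0.38
Step 4: Rate = 310.5 kg/ha

310.5


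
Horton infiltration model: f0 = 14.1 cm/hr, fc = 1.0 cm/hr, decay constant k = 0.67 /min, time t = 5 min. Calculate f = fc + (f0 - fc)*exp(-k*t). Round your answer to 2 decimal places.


Step 1: f = fc + (f0 - fc) * exp(-k * t)
Step 2: exp(-0.67 * 5) = 0.035084
Step 3: f = 1.0 + (14.1 - 1.0) * 0.035084
Step 4: f = 1.0 + 13.1 * 0.035084
Step 5: f = 1.46 cm/hr

1.46


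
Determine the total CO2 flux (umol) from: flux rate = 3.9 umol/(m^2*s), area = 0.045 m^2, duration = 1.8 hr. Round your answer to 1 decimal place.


Step 1: Convert time to seconds: 1.8 hr * 3600 = 6480.0 s
Step 2: Total = flux * area * time_s
Step 3: Total = 3.9 * 0.045 * 6480.0
Step 4: Total = 1137.2 umol

1137.2


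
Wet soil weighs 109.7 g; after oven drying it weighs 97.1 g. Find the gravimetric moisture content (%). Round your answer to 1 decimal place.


Step 1: Water mass = wet - dry = 109.7 - 97.1 = 12.6 g
Step 2: w = 100 * water mass / dry mass
Step 3: w = 100 * 12.6 / 97.1 = 13.0%

13.0


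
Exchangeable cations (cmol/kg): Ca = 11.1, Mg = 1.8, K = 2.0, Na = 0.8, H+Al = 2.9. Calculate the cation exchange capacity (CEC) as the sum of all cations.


Step 1: CEC = Ca + Mg + K + Na + (H+Al)
Step 2: CEC = 11.1 + 1.8 + 2.0 + 0.8 + 2.9
Step 3: CEC = 18.6 cmol/kg

18.6


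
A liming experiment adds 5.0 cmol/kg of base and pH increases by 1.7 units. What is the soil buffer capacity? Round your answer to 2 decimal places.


Step 1: BC = change in base / change in pH
Step 2: BC = 5.0 / 1.7
Step 3: BC = 2.94 cmol/(kg*pH unit)

2.94


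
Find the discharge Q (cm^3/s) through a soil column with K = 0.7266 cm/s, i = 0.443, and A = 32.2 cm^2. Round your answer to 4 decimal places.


Step 1: Apply Darcy's law: Q = K * i * A
Step 2: Q = 0.7266 * 0.443 * 32.2
Step 3: Q = 10.3647 cm^3/s

10.3647


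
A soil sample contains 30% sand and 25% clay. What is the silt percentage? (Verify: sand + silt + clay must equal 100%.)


Step 1: sand + silt + clay = 100%
Step 2: silt = 100 - sand - clay
Step 3: silt = 100 - 30 - 25
Step 4: silt = 45%

45


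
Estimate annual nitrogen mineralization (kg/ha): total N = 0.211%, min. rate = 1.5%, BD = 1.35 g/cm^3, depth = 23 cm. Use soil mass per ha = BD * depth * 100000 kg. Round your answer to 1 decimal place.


Step 1: Soil mass per ha = BD * depth * 100000 = 1.35 * 23 * 100000 = 3105000 kg
Step 2: Total N pool = soil mass * N%/100 = 3105000 * 0.211/100 = 6551.55 kg/ha
Step 3: N mineralized = N pool * rate%/100 = 6551.55 * 1.5/100 = 98.3 kg/ha/yr

98.3


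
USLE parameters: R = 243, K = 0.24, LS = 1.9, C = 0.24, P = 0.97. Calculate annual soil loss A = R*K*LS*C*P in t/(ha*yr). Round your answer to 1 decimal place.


Step 1: A = R * K * LS * C * P
Step 2: R * K = 243 * 0.24 = 58.32
Step 3: (R*K) * LS = 58.32 * 1.9 = 110.808
Step 4: * C * P = 110.808 * 0.24 * 0.97 = 25.8
Step 5: A = 25.8 t/(ha*yr)

25.8


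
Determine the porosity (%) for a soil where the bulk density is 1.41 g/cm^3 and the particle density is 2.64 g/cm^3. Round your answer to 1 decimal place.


Step 1: Formula: n = 100 * (1 - BD / PD)
Step 2: n = 100 * (1 - 1.41 / 2.64)
Step 3: n = 100 * (1 - 0.53409)
Step 4: n = 46.6%

46.6


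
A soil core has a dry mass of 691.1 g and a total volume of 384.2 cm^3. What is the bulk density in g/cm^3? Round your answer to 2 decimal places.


Step 1: Identify the formula: BD = dry mass / volume
Step 2: Substitute values: BD = 691.1 / 384.2
Step 3: BD = 1.8 g/cm^3

1.8


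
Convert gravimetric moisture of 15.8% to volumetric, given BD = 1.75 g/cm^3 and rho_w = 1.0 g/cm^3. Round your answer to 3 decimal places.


Step 1: theta = (w / 100) * BD / rho_w
Step 2: theta = (15.8 / 100) * 1.75 / 1.0
Step 3: theta = 0.158 * 1.75
Step 4: theta = 0.277

0.277


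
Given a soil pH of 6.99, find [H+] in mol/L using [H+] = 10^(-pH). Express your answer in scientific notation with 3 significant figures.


Step 1: [H+] = 10^(-pH)
Step 2: [H+] = 10^(-6.99)
Step 3: [H+] = 1.02e-07 mol/L

1.02e-07


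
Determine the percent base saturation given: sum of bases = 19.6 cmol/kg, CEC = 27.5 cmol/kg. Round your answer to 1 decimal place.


Step 1: BS = 100 * (sum of bases) / CEC
Step 2: BS = 100 * 19.6 / 27.5
Step 3: BS = 71.3%

71.3


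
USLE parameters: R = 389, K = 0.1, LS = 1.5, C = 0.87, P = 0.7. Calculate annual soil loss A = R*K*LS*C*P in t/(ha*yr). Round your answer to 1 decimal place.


Step 1: A = R * K * LS * C * P
Step 2: R * K = 389 * 0.1 = 38.9
Step 3: (R*K) * LS = 38.9 * 1.5 = 58.35
Step 4: * C * P = 58.35 * 0.87 * 0.7 = 35.5
Step 5: A = 35.5 t/(ha*yr)

35.5


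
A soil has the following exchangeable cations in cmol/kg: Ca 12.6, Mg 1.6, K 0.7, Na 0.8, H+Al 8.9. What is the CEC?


Step 1: CEC = Ca + Mg + K + Na + (H+Al)
Step 2: CEC = 12.6 + 1.6 + 0.7 + 0.8 + 8.9
Step 3: CEC = 24.6 cmol/kg

24.6


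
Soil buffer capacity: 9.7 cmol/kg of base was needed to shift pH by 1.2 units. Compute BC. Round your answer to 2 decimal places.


Step 1: BC = change in base / change in pH
Step 2: BC = 9.7 / 1.2
Step 3: BC = 8.08 cmol/(kg*pH unit)

8.08


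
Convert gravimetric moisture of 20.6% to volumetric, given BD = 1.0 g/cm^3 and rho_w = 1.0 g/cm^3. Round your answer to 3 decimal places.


Step 1: theta = (w / 100) * BD / rho_w
Step 2: theta = (20.6 / 100) * 1.0 / 1.0
Step 3: theta = 0.206 * 1.0
Step 4: theta = 0.206

0.206


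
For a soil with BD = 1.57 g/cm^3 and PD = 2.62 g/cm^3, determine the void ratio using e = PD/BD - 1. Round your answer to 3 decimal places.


Step 1: e = PD / BD - 1
Step 2: e = 2.62 / 1.57 - 1
Step 3: e = 1.66879 - 1
Step 4: e = 0.669

0.669


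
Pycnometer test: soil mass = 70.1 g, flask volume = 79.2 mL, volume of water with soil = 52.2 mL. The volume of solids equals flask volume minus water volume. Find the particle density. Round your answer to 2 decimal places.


Step 1: Volume of solids = flask volume - water volume with soil
Step 2: V_solids = 79.2 - 52.2 = 27.0 mL
Step 3: Particle density = mass / V_solids = 70.1 / 27.0 = 2.6 g/cm^3

2.6


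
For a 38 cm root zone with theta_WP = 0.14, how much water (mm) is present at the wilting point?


Step 1: Water (mm) = theta_WP * depth * 10
Step 2: Water = 0.14 * 38 * 10
Step 3: Water = 53.2 mm

53.2


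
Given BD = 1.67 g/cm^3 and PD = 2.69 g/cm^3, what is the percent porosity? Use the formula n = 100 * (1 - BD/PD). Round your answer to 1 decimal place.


Step 1: Formula: n = 100 * (1 - BD / PD)
Step 2: n = 100 * (1 - 1.67 / 2.69)
Step 3: n = 100 * (1 - 0.62082)
Step 4: n = 37.9%

37.9


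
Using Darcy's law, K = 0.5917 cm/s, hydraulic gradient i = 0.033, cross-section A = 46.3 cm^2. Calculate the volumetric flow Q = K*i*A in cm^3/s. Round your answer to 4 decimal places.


Step 1: Apply Darcy's law: Q = K * i * A
Step 2: Q = 0.5917 * 0.033 * 46.3
Step 3: Q = 0.9041 cm^3/s

0.9041


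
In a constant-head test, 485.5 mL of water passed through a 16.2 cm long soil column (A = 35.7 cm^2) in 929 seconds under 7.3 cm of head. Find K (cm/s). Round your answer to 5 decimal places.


Step 1: K = Q * L / (A * t * h)
Step 2: Numerator = 485.5 * 16.2 = 7865.1
Step 3: Denominator = 35.7 * 929 * 7.3 = 242106.69
Step 4: K = 7865.1 / 242106.69 = 0.03249 cm/s

0.03249


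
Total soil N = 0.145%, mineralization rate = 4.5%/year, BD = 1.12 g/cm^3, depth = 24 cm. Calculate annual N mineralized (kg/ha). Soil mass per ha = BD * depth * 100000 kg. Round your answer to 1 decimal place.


Step 1: Soil mass per ha = BD * depth * 100000 = 1.12 * 24 * 100000 = 2688000 kg
Step 2: Total N pool = soil mass * N%/100 = 2688000 * 0.145/100 = 3897.6 kg/ha
Step 3: N mineralized = N pool * rate%/100 = 3897.6 * 4.5/100 = 175.4 kg/ha/yr

175.4


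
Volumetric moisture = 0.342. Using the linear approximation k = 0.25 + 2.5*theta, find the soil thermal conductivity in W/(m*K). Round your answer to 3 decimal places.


Step 1: k = 0.25 + 2.5 * theta
Step 2: k = 0.25 + 2.5 * 0.342
Step 3: k = 0.25 + 0.855
Step 4: k = 1.105 W/(m*K)

1.105


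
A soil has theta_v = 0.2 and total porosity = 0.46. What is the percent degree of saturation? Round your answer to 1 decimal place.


Step 1: S = 100 * theta_v / n
Step 2: S = 100 * 0.2 / 0.46
Step 3: S = 43.5%

43.5


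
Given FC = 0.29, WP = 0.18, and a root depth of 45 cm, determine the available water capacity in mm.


Step 1: Available water = (FC - WP) * depth * 10
Step 2: AW = (0.29 - 0.18) * 45 * 10
Step 3: AW = 0.11 * 45 * 10
Step 4: AW = 49.5 mm

49.5


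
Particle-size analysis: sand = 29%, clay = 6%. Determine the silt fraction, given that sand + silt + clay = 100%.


Step 1: sand + silt + clay = 100%
Step 2: silt = 100 - sand - clay
Step 3: silt = 100 - 29 - 6
Step 4: silt = 65%

65


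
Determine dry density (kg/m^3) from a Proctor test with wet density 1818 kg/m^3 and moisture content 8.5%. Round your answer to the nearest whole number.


Step 1: Dry density = wet density / (1 + w/100)
Step 2: Dry density = 1818 / (1 + 8.5/100)
Step 3: Dry density = 1818 / 1.085
Step 4: Dry density = 1676 kg/m^3

1676


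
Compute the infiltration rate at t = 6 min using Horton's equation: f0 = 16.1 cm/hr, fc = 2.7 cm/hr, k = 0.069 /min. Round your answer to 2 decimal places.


Step 1: f = fc + (f0 - fc) * exp(-k * t)
Step 2: exp(-0.069 * 6) = 0.661001
Step 3: f = 2.7 + (16.1 - 2.7) * 0.661001
Step 4: f = 2.7 + 13.4 * 0.661001
Step 5: f = 11.56 cm/hr

11.56


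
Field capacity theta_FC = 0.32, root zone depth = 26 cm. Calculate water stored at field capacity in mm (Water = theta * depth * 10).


Step 1: Water (mm) = theta_FC * depth (cm) * 10
Step 2: Water = 0.32 * 26 * 10
Step 3: Water = 83.2 mm

83.2


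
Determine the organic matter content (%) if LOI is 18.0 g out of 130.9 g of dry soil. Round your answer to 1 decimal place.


Step 1: OM% = 100 * LOI / sample mass
Step 2: OM = 100 * 18.0 / 130.9
Step 3: OM = 13.8%

13.8


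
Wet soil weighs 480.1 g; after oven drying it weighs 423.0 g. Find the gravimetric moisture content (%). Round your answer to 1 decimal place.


Step 1: Water mass = wet - dry = 480.1 - 423.0 = 57.1 g
Step 2: w = 100 * water mass / dry mass
Step 3: w = 100 * 57.1 / 423.0 = 13.5%

13.5


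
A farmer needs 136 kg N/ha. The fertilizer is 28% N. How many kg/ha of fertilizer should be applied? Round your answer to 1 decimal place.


Step 1: Fertilizer rate = target N / (N content / 100)
Step 2: Rate = 136 / (28 / 100)
Step 3: Rate = 136 / 0.28
Step 4: Rate = 485.7 kg/ha

485.7


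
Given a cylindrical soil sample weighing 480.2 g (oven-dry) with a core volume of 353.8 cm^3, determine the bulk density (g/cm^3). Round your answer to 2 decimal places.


Step 1: Identify the formula: BD = dry mass / volume
Step 2: Substitute values: BD = 480.2 / 353.8
Step 3: BD = 1.36 g/cm^3

1.36
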